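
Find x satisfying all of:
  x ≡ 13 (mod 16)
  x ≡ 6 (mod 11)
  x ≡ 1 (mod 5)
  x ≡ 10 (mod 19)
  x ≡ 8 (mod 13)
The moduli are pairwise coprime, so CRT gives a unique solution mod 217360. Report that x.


Product of moduli M = 16 · 11 · 5 · 19 · 13 = 217360.
Merge one congruence at a time:
  Start: x ≡ 13 (mod 16).
  Combine with x ≡ 6 (mod 11); new modulus lcm = 176.
    Write x = 13 + 16·t and substitute into x ≡ 6 (mod 11): 16·t ≡ 6 − 13 = -7 (mod 11).
    Reduce coefficients mod 11: 5·t ≡ 4 (mod 11).
    The inverse of 5 mod 11 is 9 (since 5·9 = 45 = 4·11 + 1), so t ≡ 9·4 = 36 ≡ 3 (mod 11).
    Then x = 13 + 16·3 = 61, valid modulo lcm(16, 11) = 176: x ≡ 61 (mod 176).
  Combine with x ≡ 1 (mod 5); new modulus lcm = 880.
    Write x = 61 + 176·t and substitute into x ≡ 1 (mod 5): 176·t ≡ 1 − 61 = -60 (mod 5).
    Reduce coefficients mod 5: 1·t ≡ 0 (mod 5).
    So t ≡ 0 (mod 5).
    Then x = 61 + 176·0 = 61, valid modulo lcm(176, 5) = 880: x ≡ 61 (mod 880).
  Combine with x ≡ 10 (mod 19); new modulus lcm = 16720.
    Write x = 61 + 880·t and substitute into x ≡ 10 (mod 19): 880·t ≡ 10 − 61 = -51 (mod 19).
    Reduce coefficients mod 19: 6·t ≡ 6 (mod 19).
    The inverse of 6 mod 19 is 16 (since 6·16 = 96 = 5·19 + 1), so t ≡ 16·6 = 96 ≡ 1 (mod 19).
    Then x = 61 + 880·1 = 941, valid modulo lcm(880, 19) = 16720: x ≡ 941 (mod 16720).
  Combine with x ≡ 8 (mod 13); new modulus lcm = 217360.
    Write x = 941 + 16720·t and substitute into x ≡ 8 (mod 13): 16720·t ≡ 8 − 941 = -933 (mod 13).
    Reduce coefficients mod 13: 2·t ≡ 3 (mod 13).
    The inverse of 2 mod 13 is 7 (since 2·7 = 14 = 1·13 + 1), so t ≡ 7·3 = 21 ≡ 8 (mod 13).
    Then x = 941 + 16720·8 = 134701, valid modulo lcm(16720, 13) = 217360: x ≡ 134701 (mod 217360).
Verify against each original: 134701 mod 16 = 13, 134701 mod 11 = 6, 134701 mod 5 = 1, 134701 mod 19 = 10, 134701 mod 13 = 8.

x ≡ 134701 (mod 217360).


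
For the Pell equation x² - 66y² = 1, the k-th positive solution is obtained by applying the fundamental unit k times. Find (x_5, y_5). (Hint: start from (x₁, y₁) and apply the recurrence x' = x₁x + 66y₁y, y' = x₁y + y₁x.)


Step 1: Find the fundamental solution (x₁, y₁) of x² - 66y² = 1.
  Expand √66 as a continued fraction. a₀ = ⌊√66⌋ = 8; iterate m_{k+1} = d_k·a_k − m_k, d_{k+1} = (66 − m_{k+1}²)/d_k, a_{k+1} = ⌊(a₀ + m_{k+1})/d_{k+1}⌋ (starting m₀ = 0, d₀ = 1), with convergents p_k = a_k·p_{k-1} + p_{k-2}, q_k = a_k·q_{k-1} + q_{k-2} (p₋₁ = 1, q₋₁ = 0):
  k = 0: a₀ = 8; p₀/q₀ = 8/1; p₀² − 66·q₀² = 64 − 66 = -2.
  k = 1: m = 8, d = 2, a = ⌊(8 + 8)/2⌋ = 8; p/q = (8·8 + 1)/(8·1 + 0) = 65/8; p² − 66·q² = 4225 − 4224 = 1.
  The first convergent with p² − 66·q² = 1 gives the fundamental solution (x₁, y₁) = (65, 8).
Step 2: Apply the recurrence (x_{n+1}, y_{n+1}) = (x₁x_n + 66y₁y_n, x₁y_n + y₁x_n) repeatedly.
  From (x_1, y_1) = (65, 8): x_2 = 65·65 + 66·8·8 = 8449; y_2 = 65·8 + 8·65 = 1040.
  From (x_2, y_2) = (8449, 1040): x_3 = 65·8449 + 66·8·1040 = 1098305; y_3 = 65·1040 + 8·8449 = 135192.
  From (x_3, y_3) = (1098305, 135192): x_4 = 65·1098305 + 66·8·135192 = 142771201; y_4 = 65·135192 + 8·1098305 = 17573920.
  From (x_4, y_4) = (142771201, 17573920): x_5 = 65·142771201 + 66·8·17573920 = 18559157825; y_5 = 65·17573920 + 8·142771201 = 2284474408.
Step 3: Verify x_5² - 66·y_5² = 344442339173258730625 - 344442339173258730624 = 1 (should be 1). ✓

(x_1, y_1) = (65, 8); (x_5, y_5) = (18559157825, 2284474408).


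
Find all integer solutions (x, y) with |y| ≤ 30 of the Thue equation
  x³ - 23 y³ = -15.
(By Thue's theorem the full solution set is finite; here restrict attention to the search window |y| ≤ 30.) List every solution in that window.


The equation is x³ - 23y³ = -15. For fixed y, x³ = 23·y³ − 15, so a solution requires the RHS to be a perfect cube.
Strategy: iterate y from -30 to 30, compute RHS = 23·y³ − 15, and check whether it is a (positive or negative) perfect cube.
Check small values of y:
  y = 0: RHS = -15 is not a perfect cube.
  y = 1: RHS = 8 = (2)³ ⇒ x = 2 works.
  y = -1: RHS = -38 is not a perfect cube.
  y = 2: RHS = 169 is not a perfect cube.
  y = -2: RHS = -199 is not a perfect cube.
  y = 3: RHS = 606 is not a perfect cube.
  y = -3: RHS = -636 is not a perfect cube.
Continuing the search up to |y| = 30 finds no further solutions beyond those listed.
Collected solutions: (2, 1).

Solutions (with |y| ≤ 30): (2, 1).


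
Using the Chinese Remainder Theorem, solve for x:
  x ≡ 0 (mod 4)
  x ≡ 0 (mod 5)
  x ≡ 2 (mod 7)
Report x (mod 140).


Moduli 4, 5, 7 are pairwise coprime; by CRT there is a unique solution modulo M = 4 · 5 · 7 = 140.
Solve pairwise, accumulating the modulus:
  Start with x ≡ 0 (mod 4).
  Combine with x ≡ 0 (mod 5): since gcd(4, 5) = 1, we get a unique residue mod 20.
    Write x = 0 + 4·t and substitute into x ≡ 0 (mod 5): 4·t ≡ 0 − 0 = 0 (mod 5).
    The inverse of 4 mod 5 is 4 (since 4·4 = 16 = 3·5 + 1), so t ≡ 4·0 = 0 ≡ 0 (mod 5).
    Then x = 0 + 4·0 = 0, valid modulo lcm(4, 5) = 20: x ≡ 0 (mod 20).
  Combine with x ≡ 2 (mod 7): since gcd(20, 7) = 1, we get a unique residue mod 140.
    Write x = 0 + 20·t and substitute into x ≡ 2 (mod 7): 20·t ≡ 2 − 0 = 2 (mod 7).
    Reduce coefficients mod 7: 6·t ≡ 2 (mod 7).
    The inverse of 6 mod 7 is 6 (since 6·6 = 36 = 5·7 + 1), so t ≡ 6·2 = 12 ≡ 5 (mod 7).
    Then x = 0 + 20·5 = 100, valid modulo lcm(20, 7) = 140: x ≡ 100 (mod 140).
Verify: 100 mod 4 = 0 ✓, 100 mod 5 = 0 ✓, 100 mod 7 = 2 ✓.

x ≡ 100 (mod 140).


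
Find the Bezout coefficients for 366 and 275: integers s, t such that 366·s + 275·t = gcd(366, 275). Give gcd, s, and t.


Euclidean algorithm on (366, 275) — divide until remainder is 0:
  366 = 1 · 275 + 91
  275 = 3 · 91 + 2
  91 = 45 · 2 + 1
  2 = 2 · 1 + 0
gcd(366, 275) = 1.
Track Bezout coefficients alongside the remainders: start with r₀ = 366 = a·1 + b·0 (s = 1, t = 0) and r₁ = 275 = a·0 + b·1 (s = 0, t = 1); each new remainder r_{k+1} = r_{k-1} − q_k·r_k inherits s_{k+1} = s_{k-1} − q_k·s_k, t_{k+1} = t_{k-1} − q_k·t_k, so r_k = a·s_k + b·t_k at every step:
  q = 1: r = 91, s = 1 − 1·0 = 1, t = 0 − 1·1 = -1  (check: 366·1 + 275·(-1) = 91)
  q = 3: r = 2, s = 0 − 3·1 = -3, t = 1 − 3·(-1) = 4  (check: 366·(-3) + 275·4 = 2)
  q = 45: r = 1, s = 1 − 45·(-3) = 136, t = -1 − 45·4 = -181  (check: 366·136 + 275·(-181) = 1)
The row with r = 1 (the gcd) gives the Bezout coefficients s = 136, t = -181.
Result: 366 · (136) + 275 · (-181) = 1.

gcd(366, 275) = 1; s = 136, t = -181 (check: 366·136 + 275·(-181) = 1).


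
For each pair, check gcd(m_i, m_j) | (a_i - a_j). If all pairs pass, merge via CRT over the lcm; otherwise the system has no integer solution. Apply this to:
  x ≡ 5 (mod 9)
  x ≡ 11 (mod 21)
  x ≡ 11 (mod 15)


Moduli 9, 21, 15 are not pairwise coprime, so CRT works modulo lcm(m_i) when all pairwise compatibility conditions hold.
Pairwise compatibility: gcd(m_i, m_j) must divide a_i - a_j for every pair.
Merge one congruence at a time:
  Start: x ≡ 5 (mod 9).
  Combine with x ≡ 11 (mod 21): gcd(9, 21) = 3; 11 - 5 = 6, which IS divisible by 3, so compatible.
    Write x = 5 + 9·t and substitute into x ≡ 11 (mod 21): 9·t ≡ 11 − 5 = 6 (mod 21).
    Divide the congruence (and modulus) by g = 3: 3·t ≡ 2 (mod 7).
    The inverse of 3 mod 7 is 5 (since 3·5 = 15 = 2·7 + 1), so t ≡ 5·2 = 10 ≡ 3 (mod 7).
    Then x = 5 + 9·3 = 32, valid modulo lcm(9, 21) = 63: x ≡ 32 (mod 63).
  Combine with x ≡ 11 (mod 15): gcd(63, 15) = 3; 11 - 32 = -21, which IS divisible by 3, so compatible.
    Write x = 32 + 63·t and substitute into x ≡ 11 (mod 15): 63·t ≡ 11 − 32 = -21 (mod 15).
    Divide the congruence (and modulus) by g = 3: 21·t ≡ -7 (mod 5).
    Reduce coefficients mod 5: 1·t ≡ 3 (mod 5).
    So t ≡ 3 (mod 5).
    Then x = 32 + 63·3 = 221, valid modulo lcm(63, 15) = 315: x ≡ 221 (mod 315).
Verify: 221 mod 9 = 5, 221 mod 21 = 11, 221 mod 15 = 11.

x ≡ 221 (mod 315).


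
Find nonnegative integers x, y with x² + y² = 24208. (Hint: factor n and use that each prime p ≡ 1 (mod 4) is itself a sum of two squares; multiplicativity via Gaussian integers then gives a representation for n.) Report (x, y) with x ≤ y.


Step 1: Factor n = 24208 = 2^4 · 17 · 89.
Step 2: Check the mod-4 condition on each prime factor: 2 = 2 (special); 17 ≡ 1 (mod 4), exponent 1; 89 ≡ 1 (mod 4), exponent 1.
All primes ≡ 3 (mod 4) appear to even exponent (or don't appear), so by the two-squares theorem n IS expressible as a sum of two squares.
Step 3: Build a representation. Group n = k² · m with k = 4 and m = 17 · 89 = 1513 (a product of primes ≡ 1 (mod 4)); a representation of m scales to one of n via (k·x)² + (k·y)² = k²(x² + y²). Each prime p ≡ 1 (mod 4) is itself a sum of two squares; find a² by testing p − a² for a perfect square:
  17: 17 − 1² = 16 = 4² ⇒ 17 = 1² + 4².
  89: 89 − 1² = 88, 89 − 2² = 85, 89 − 3² = 80, 89 − 4² = 73, 89 − 5² = 64 = 8² ⇒ 89 = 5² + 8².
  Combine using the Brahmagupta–Fibonacci identity (a² + b²)(c² + d²) = (ac − bd)² + (ad + bc)² = (ac + bd)² + (ad − bc)²:
  17 · 89 = 1513: from (1² + 4²)(5² + 8²), take (1·5 − 4·8, 1·8 + 4·5) = (5 − 32, 8 + 20) = (-27, 28); dropping signs (only squares matter) gives (27, 28); check 27² + 28² = 729 + 784 = 1513 ✓.
  Scale by k = 4: (4·27, 4·28) = (108, 112).
Step 4: Order so x ≤ y and verify: 108² + 112² = 11664 + 12544 = 24208 = n. ✓

n = 24208 = 108² + 112² (one valid representation with x ≤ y).


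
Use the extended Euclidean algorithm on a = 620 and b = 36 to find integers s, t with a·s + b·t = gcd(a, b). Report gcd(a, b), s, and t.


Euclidean algorithm on (620, 36) — divide until remainder is 0:
  620 = 17 · 36 + 8
  36 = 4 · 8 + 4
  8 = 2 · 4 + 0
gcd(620, 36) = 4.
Track Bezout coefficients alongside the remainders: start with r₀ = 620 = a·1 + b·0 (s = 1, t = 0) and r₁ = 36 = a·0 + b·1 (s = 0, t = 1); each new remainder r_{k+1} = r_{k-1} − q_k·r_k inherits s_{k+1} = s_{k-1} − q_k·s_k, t_{k+1} = t_{k-1} − q_k·t_k, so r_k = a·s_k + b·t_k at every step:
  q = 17: r = 8, s = 1 − 17·0 = 1, t = 0 − 17·1 = -17  (check: 620·1 + 36·(-17) = 8)
  q = 4: r = 4, s = 0 − 4·1 = -4, t = 1 − 4·(-17) = 69  (check: 620·(-4) + 36·69 = 4)
The row with r = 4 (the gcd) gives the Bezout coefficients s = -4, t = 69.
Result: 620 · (-4) + 36 · (69) = 4.

gcd(620, 36) = 4; s = -4, t = 69 (check: 620·(-4) + 36·69 = 4).


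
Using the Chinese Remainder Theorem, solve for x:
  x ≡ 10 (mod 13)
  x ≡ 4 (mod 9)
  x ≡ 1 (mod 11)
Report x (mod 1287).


Moduli 13, 9, 11 are pairwise coprime; by CRT there is a unique solution modulo M = 13 · 9 · 11 = 1287.
Solve pairwise, accumulating the modulus:
  Start with x ≡ 10 (mod 13).
  Combine with x ≡ 4 (mod 9): since gcd(13, 9) = 1, we get a unique residue mod 117.
    Write x = 10 + 13·t and substitute into x ≡ 4 (mod 9): 13·t ≡ 4 − 10 = -6 (mod 9).
    Reduce coefficients mod 9: 4·t ≡ 3 (mod 9).
    The inverse of 4 mod 9 is 7 (since 4·7 = 28 = 3·9 + 1), so t ≡ 7·3 = 21 ≡ 3 (mod 9).
    Then x = 10 + 13·3 = 49, valid modulo lcm(13, 9) = 117: x ≡ 49 (mod 117).
  Combine with x ≡ 1 (mod 11): since gcd(117, 11) = 1, we get a unique residue mod 1287.
    Write x = 49 + 117·t and substitute into x ≡ 1 (mod 11): 117·t ≡ 1 − 49 = -48 (mod 11).
    Reduce coefficients mod 11: 7·t ≡ 7 (mod 11).
    The inverse of 7 mod 11 is 8 (since 7·8 = 56 = 5·11 + 1), so t ≡ 8·7 = 56 ≡ 1 (mod 11).
    Then x = 49 + 117·1 = 166, valid modulo lcm(117, 11) = 1287: x ≡ 166 (mod 1287).
Verify: 166 mod 13 = 10 ✓, 166 mod 9 = 4 ✓, 166 mod 11 = 1 ✓.

x ≡ 166 (mod 1287).


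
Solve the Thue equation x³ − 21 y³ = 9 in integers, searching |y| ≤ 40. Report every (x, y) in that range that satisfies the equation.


The equation is x³ - 21y³ = 9. For fixed y, x³ = 21·y³ + 9, so a solution requires the RHS to be a perfect cube.
Strategy: iterate y from -40 to 40, compute RHS = 21·y³ + 9, and check whether it is a (positive or negative) perfect cube.
Check small values of y:
  y = 0: RHS = 9 is not a perfect cube.
  y = 1: RHS = 30 is not a perfect cube.
  y = -1: RHS = -12 is not a perfect cube.
  y = 2: RHS = 177 is not a perfect cube.
  y = -2: RHS = -159 is not a perfect cube.
  y = 3: RHS = 576 is not a perfect cube.
  y = -3: RHS = -558 is not a perfect cube.
Continuing the search up to |y| = 40 finds no solutions either.
No (x, y) in the scanned range satisfies the equation.

No integer solutions with |y| ≤ 40.


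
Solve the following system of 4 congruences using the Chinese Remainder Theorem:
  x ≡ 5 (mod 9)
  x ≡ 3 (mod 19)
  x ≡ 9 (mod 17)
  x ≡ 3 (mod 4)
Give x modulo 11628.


Product of moduli M = 9 · 19 · 17 · 4 = 11628.
Merge one congruence at a time:
  Start: x ≡ 5 (mod 9).
  Combine with x ≡ 3 (mod 19); new modulus lcm = 171.
    Write x = 5 + 9·t and substitute into x ≡ 3 (mod 19): 9·t ≡ 3 − 5 = -2 (mod 19).
    Reduce coefficients mod 19: 9·t ≡ 17 (mod 19).
    The inverse of 9 mod 19 is 17 (since 9·17 = 153 = 8·19 + 1), so t ≡ 17·17 = 289 ≡ 4 (mod 19).
    Then x = 5 + 9·4 = 41, valid modulo lcm(9, 19) = 171: x ≡ 41 (mod 171).
  Combine with x ≡ 9 (mod 17); new modulus lcm = 2907.
    Write x = 41 + 171·t and substitute into x ≡ 9 (mod 17): 171·t ≡ 9 − 41 = -32 (mod 17).
    Reduce coefficients mod 17: 1·t ≡ 2 (mod 17).
    So t ≡ 2 (mod 17).
    Then x = 41 + 171·2 = 383, valid modulo lcm(171, 17) = 2907: x ≡ 383 (mod 2907).
  Combine with x ≡ 3 (mod 4); new modulus lcm = 11628.
    Write x = 383 + 2907·t and substitute into x ≡ 3 (mod 4): 2907·t ≡ 3 − 383 = -380 (mod 4).
    Reduce coefficients mod 4: 3·t ≡ 0 (mod 4).
    The inverse of 3 mod 4 is 3 (since 3·3 = 9 = 2·4 + 1), so t ≡ 3·0 = 0 ≡ 0 (mod 4).
    Then x = 383 + 2907·0 = 383, valid modulo lcm(2907, 4) = 11628: x ≡ 383 (mod 11628).
Verify against each original: 383 mod 9 = 5, 383 mod 19 = 3, 383 mod 17 = 9, 383 mod 4 = 3.

x ≡ 383 (mod 11628).


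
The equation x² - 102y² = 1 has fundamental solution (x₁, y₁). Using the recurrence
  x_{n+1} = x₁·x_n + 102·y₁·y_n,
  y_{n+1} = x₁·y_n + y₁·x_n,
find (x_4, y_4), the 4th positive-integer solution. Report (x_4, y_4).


Step 1: Find the fundamental solution (x₁, y₁) of x² - 102y² = 1.
  Expand √102 as a continued fraction. a₀ = ⌊√102⌋ = 10; iterate m_{k+1} = d_k·a_k − m_k, d_{k+1} = (102 − m_{k+1}²)/d_k, a_{k+1} = ⌊(a₀ + m_{k+1})/d_{k+1}⌋ (starting m₀ = 0, d₀ = 1), with convergents p_k = a_k·p_{k-1} + p_{k-2}, q_k = a_k·q_{k-1} + q_{k-2} (p₋₁ = 1, q₋₁ = 0):
  k = 0: a₀ = 10; p₀/q₀ = 10/1; p₀² − 102·q₀² = 100 − 102 = -2.
  k = 1: m = 10, d = 2, a = ⌊(10 + 10)/2⌋ = 10; p/q = (10·10 + 1)/(10·1 + 0) = 101/10; p² − 102·q² = 10201 − 10200 = 1.
  The first convergent with p² − 102·q² = 1 gives the fundamental solution (x₁, y₁) = (101, 10).
Step 2: Apply the recurrence (x_{n+1}, y_{n+1}) = (x₁x_n + 102y₁y_n, x₁y_n + y₁x_n) repeatedly.
  From (x_1, y_1) = (101, 10): x_2 = 101·101 + 102·10·10 = 20401; y_2 = 101·10 + 10·101 = 2020.
  From (x_2, y_2) = (20401, 2020): x_3 = 101·20401 + 102·10·2020 = 4120901; y_3 = 101·2020 + 10·20401 = 408030.
  From (x_3, y_3) = (4120901, 408030): x_4 = 101·4120901 + 102·10·408030 = 832401601; y_4 = 101·408030 + 10·4120901 = 82420040.
Step 3: Verify x_4² - 102·y_4² = 692892425347363201 - 692892425347363200 = 1 (should be 1). ✓

(x_1, y_1) = (101, 10); (x_4, y_4) = (832401601, 82420040).


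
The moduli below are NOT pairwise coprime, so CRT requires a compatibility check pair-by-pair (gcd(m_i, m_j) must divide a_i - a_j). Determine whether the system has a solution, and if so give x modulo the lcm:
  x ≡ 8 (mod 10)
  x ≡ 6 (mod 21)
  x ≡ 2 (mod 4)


Moduli 10, 21, 4 are not pairwise coprime, so CRT works modulo lcm(m_i) when all pairwise compatibility conditions hold.
Pairwise compatibility: gcd(m_i, m_j) must divide a_i - a_j for every pair.
Merge one congruence at a time:
  Start: x ≡ 8 (mod 10).
  Combine with x ≡ 6 (mod 21): gcd(10, 21) = 1; 6 - 8 = -2, which IS divisible by 1, so compatible.
    Write x = 8 + 10·t and substitute into x ≡ 6 (mod 21): 10·t ≡ 6 − 8 = -2 (mod 21).
    Reduce coefficients mod 21: 10·t ≡ 19 (mod 21).
    The inverse of 10 mod 21 is 19 (since 10·19 = 190 = 9·21 + 1), so t ≡ 19·19 = 361 ≡ 4 (mod 21).
    Then x = 8 + 10·4 = 48, valid modulo lcm(10, 21) = 210: x ≡ 48 (mod 210).
  Combine with x ≡ 2 (mod 4): gcd(210, 4) = 2; 2 - 48 = -46, which IS divisible by 2, so compatible.
    Write x = 48 + 210·t and substitute into x ≡ 2 (mod 4): 210·t ≡ 2 − 48 = -46 (mod 4).
    Divide the congruence (and modulus) by g = 2: 105·t ≡ -23 (mod 2).
    Reduce coefficients mod 2: 1·t ≡ 1 (mod 2).
    So t ≡ 1 (mod 2).
    Then x = 48 + 210·1 = 258, valid modulo lcm(210, 4) = 420: x ≡ 258 (mod 420).
Verify: 258 mod 10 = 8, 258 mod 21 = 6, 258 mod 4 = 2.

x ≡ 258 (mod 420).


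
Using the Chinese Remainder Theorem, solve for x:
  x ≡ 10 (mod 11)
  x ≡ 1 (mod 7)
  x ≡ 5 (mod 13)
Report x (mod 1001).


Moduli 11, 7, 13 are pairwise coprime; by CRT there is a unique solution modulo M = 11 · 7 · 13 = 1001.
Solve pairwise, accumulating the modulus:
  Start with x ≡ 10 (mod 11).
  Combine with x ≡ 1 (mod 7): since gcd(11, 7) = 1, we get a unique residue mod 77.
    Write x = 10 + 11·t and substitute into x ≡ 1 (mod 7): 11·t ≡ 1 − 10 = -9 (mod 7).
    Reduce coefficients mod 7: 4·t ≡ 5 (mod 7).
    The inverse of 4 mod 7 is 2 (since 4·2 = 8 = 1·7 + 1), so t ≡ 2·5 = 10 ≡ 3 (mod 7).
    Then x = 10 + 11·3 = 43, valid modulo lcm(11, 7) = 77: x ≡ 43 (mod 77).
  Combine with x ≡ 5 (mod 13): since gcd(77, 13) = 1, we get a unique residue mod 1001.
    Write x = 43 + 77·t and substitute into x ≡ 5 (mod 13): 77·t ≡ 5 − 43 = -38 (mod 13).
    Reduce coefficients mod 13: 12·t ≡ 1 (mod 13).
    The inverse of 12 mod 13 is 12 (since 12·12 = 144 = 11·13 + 1), so t ≡ 12·1 = 12 ≡ 12 (mod 13).
    Then x = 43 + 77·12 = 967, valid modulo lcm(77, 13) = 1001: x ≡ 967 (mod 1001).
Verify: 967 mod 11 = 10 ✓, 967 mod 7 = 1 ✓, 967 mod 13 = 5 ✓.

x ≡ 967 (mod 1001).


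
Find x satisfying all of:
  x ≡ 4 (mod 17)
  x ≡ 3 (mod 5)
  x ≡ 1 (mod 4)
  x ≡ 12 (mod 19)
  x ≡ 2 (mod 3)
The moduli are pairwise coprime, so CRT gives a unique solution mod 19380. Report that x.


Product of moduli M = 17 · 5 · 4 · 19 · 3 = 19380.
Merge one congruence at a time:
  Start: x ≡ 4 (mod 17).
  Combine with x ≡ 3 (mod 5); new modulus lcm = 85.
    Write x = 4 + 17·t and substitute into x ≡ 3 (mod 5): 17·t ≡ 3 − 4 = -1 (mod 5).
    Reduce coefficients mod 5: 2·t ≡ 4 (mod 5).
    The inverse of 2 mod 5 is 3 (since 2·3 = 6 = 1·5 + 1), so t ≡ 3·4 = 12 ≡ 2 (mod 5).
    Then x = 4 + 17·2 = 38, valid modulo lcm(17, 5) = 85: x ≡ 38 (mod 85).
  Combine with x ≡ 1 (mod 4); new modulus lcm = 340.
    Write x = 38 + 85·t and substitute into x ≡ 1 (mod 4): 85·t ≡ 1 − 38 = -37 (mod 4).
    Reduce coefficients mod 4: 1·t ≡ 3 (mod 4).
    So t ≡ 3 (mod 4).
    Then x = 38 + 85·3 = 293, valid modulo lcm(85, 4) = 340: x ≡ 293 (mod 340).
  Combine with x ≡ 12 (mod 19); new modulus lcm = 6460.
    Write x = 293 + 340·t and substitute into x ≡ 12 (mod 19): 340·t ≡ 12 − 293 = -281 (mod 19).
    Reduce coefficients mod 19: 17·t ≡ 4 (mod 19).
    The inverse of 17 mod 19 is 9 (since 17·9 = 153 = 8·19 + 1), so t ≡ 9·4 = 36 ≡ 17 (mod 19).
    Then x = 293 + 340·17 = 6073, valid modulo lcm(340, 19) = 6460: x ≡ 6073 (mod 6460).
  Combine with x ≡ 2 (mod 3); new modulus lcm = 19380.
    Write x = 6073 + 6460·t and substitute into x ≡ 2 (mod 3): 6460·t ≡ 2 − 6073 = -6071 (mod 3).
    Reduce coefficients mod 3: 1·t ≡ 1 (mod 3).
    So t ≡ 1 (mod 3).
    Then x = 6073 + 6460·1 = 12533, valid modulo lcm(6460, 3) = 19380: x ≡ 12533 (mod 19380).
Verify against each original: 12533 mod 17 = 4, 12533 mod 5 = 3, 12533 mod 4 = 1, 12533 mod 19 = 12, 12533 mod 3 = 2.

x ≡ 12533 (mod 19380).


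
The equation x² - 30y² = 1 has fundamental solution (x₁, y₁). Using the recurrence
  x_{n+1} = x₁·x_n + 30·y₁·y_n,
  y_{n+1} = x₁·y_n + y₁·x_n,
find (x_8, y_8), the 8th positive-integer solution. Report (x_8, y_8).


Step 1: Find the fundamental solution (x₁, y₁) of x² - 30y² = 1.
  Expand √30 as a continued fraction. a₀ = ⌊√30⌋ = 5; iterate m_{k+1} = d_k·a_k − m_k, d_{k+1} = (30 − m_{k+1}²)/d_k, a_{k+1} = ⌊(a₀ + m_{k+1})/d_{k+1}⌋ (starting m₀ = 0, d₀ = 1), with convergents p_k = a_k·p_{k-1} + p_{k-2}, q_k = a_k·q_{k-1} + q_{k-2} (p₋₁ = 1, q₋₁ = 0):
  k = 0: a₀ = 5; p₀/q₀ = 5/1; p₀² − 30·q₀² = 25 − 30 = -5.
  k = 1: m = 5, d = 5, a = ⌊(5 + 5)/5⌋ = 2; p/q = (2·5 + 1)/(2·1 + 0) = 11/2; p² − 30·q² = 121 − 120 = 1.
  The first convergent with p² − 30·q² = 1 gives the fundamental solution (x₁, y₁) = (11, 2).
Step 2: Apply the recurrence (x_{n+1}, y_{n+1}) = (x₁x_n + 30y₁y_n, x₁y_n + y₁x_n) repeatedly.
  From (x_1, y_1) = (11, 2): x_2 = 11·11 + 30·2·2 = 241; y_2 = 11·2 + 2·11 = 44.
  From (x_2, y_2) = (241, 44): x_3 = 11·241 + 30·2·44 = 5291; y_3 = 11·44 + 2·241 = 966.
  From (x_3, y_3) = (5291, 966): x_4 = 11·5291 + 30·2·966 = 116161; y_4 = 11·966 + 2·5291 = 21208.
  From (x_4, y_4) = (116161, 21208): x_5 = 11·116161 + 30·2·21208 = 2550251; y_5 = 11·21208 + 2·116161 = 465610.
  From (x_5, y_5) = (2550251, 465610): x_6 = 11·2550251 + 30·2·465610 = 55989361; y_6 = 11·465610 + 2·2550251 = 10222212.
  From (x_6, y_6) = (55989361, 10222212): x_7 = 11·55989361 + 30·2·10222212 = 1229215691; y_7 = 11·10222212 + 2·55989361 = 224423054.
  From (x_7, y_7) = (1229215691, 224423054): x_8 = 11·1229215691 + 30·2·224423054 = 26986755841; y_8 = 11·224423054 + 2·1229215691 = 4927084976.
Step 3: Verify x_8² - 30·y_8² = 728284990821747617281 - 728284990821747617280 = 1 (should be 1). ✓

(x_1, y_1) = (11, 2); (x_8, y_8) = (26986755841, 4927084976).


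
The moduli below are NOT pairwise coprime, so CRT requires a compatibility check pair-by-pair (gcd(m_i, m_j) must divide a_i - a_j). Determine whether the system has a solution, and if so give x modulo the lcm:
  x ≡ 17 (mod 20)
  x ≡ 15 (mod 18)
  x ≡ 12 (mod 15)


Moduli 20, 18, 15 are not pairwise coprime, so CRT works modulo lcm(m_i) when all pairwise compatibility conditions hold.
Pairwise compatibility: gcd(m_i, m_j) must divide a_i - a_j for every pair.
Merge one congruence at a time:
  Start: x ≡ 17 (mod 20).
  Combine with x ≡ 15 (mod 18): gcd(20, 18) = 2; 15 - 17 = -2, which IS divisible by 2, so compatible.
    Write x = 17 + 20·t and substitute into x ≡ 15 (mod 18): 20·t ≡ 15 − 17 = -2 (mod 18).
    Divide the congruence (and modulus) by g = 2: 10·t ≡ -1 (mod 9).
    Reduce coefficients mod 9: 1·t ≡ 8 (mod 9).
    So t ≡ 8 (mod 9).
    Then x = 17 + 20·8 = 177, valid modulo lcm(20, 18) = 180: x ≡ 177 (mod 180).
  Combine with x ≡ 12 (mod 15): gcd(180, 15) = 15; 12 - 177 = -165, which IS divisible by 15, so compatible.
    Write x = 177 + 180·t and substitute into x ≡ 12 (mod 15): 180·t ≡ 12 − 177 = -165 (mod 15).
    Divide the congruence (and modulus) by g = 15: 12·t ≡ -11 (mod 1).
    Modulo 1 every t works; take t = 0.
    Then x = 177 + 180·0 = 177, valid modulo lcm(180, 15) = 180: x ≡ 177 (mod 180).
Verify: 177 mod 20 = 17, 177 mod 18 = 15, 177 mod 15 = 12.

x ≡ 177 (mod 180).


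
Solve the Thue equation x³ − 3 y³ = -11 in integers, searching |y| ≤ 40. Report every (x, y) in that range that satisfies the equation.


The equation is x³ - 3y³ = -11. For fixed y, x³ = 3·y³ − 11, so a solution requires the RHS to be a perfect cube.
Strategy: iterate y from -40 to 40, compute RHS = 3·y³ − 11, and check whether it is a (positive or negative) perfect cube.
Check small values of y:
  y = 0: RHS = -11 is not a perfect cube.
  y = 1: RHS = -8 = (-2)³ ⇒ x = -2 works.
  y = -1: RHS = -14 is not a perfect cube.
  y = 2: RHS = 13 is not a perfect cube.
  y = -2: RHS = -35 is not a perfect cube.
  y = 3: RHS = 70 is not a perfect cube.
  y = -3: RHS = -92 is not a perfect cube.
Continuing the search up to |y| = 40 finds no further solutions beyond those listed.
Collected solutions: (-2, 1).

Solutions (with |y| ≤ 40): (-2, 1).


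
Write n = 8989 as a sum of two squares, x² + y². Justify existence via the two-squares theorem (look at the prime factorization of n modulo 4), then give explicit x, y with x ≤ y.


Step 1: Factor n = 8989 = 89 · 101.
Step 2: Check the mod-4 condition on each prime factor: 89 ≡ 1 (mod 4), exponent 1; 101 ≡ 1 (mod 4), exponent 1.
All primes ≡ 3 (mod 4) appear to even exponent (or don't appear), so by the two-squares theorem n IS expressible as a sum of two squares.
Step 3: Build a representation. Here n = 89 · 101 is a product of primes ≡ 1 (mod 4). Each prime p ≡ 1 (mod 4) is itself a sum of two squares; find a² by testing p − a² for a perfect square:
  89: 89 − 1² = 88, 89 − 2² = 85, 89 − 3² = 80, 89 − 4² = 73, 89 − 5² = 64 = 8² ⇒ 89 = 5² + 8².
  101: 101 − 1² = 100 = 10² ⇒ 101 = 1² + 10².
  Combine using the Brahmagupta–Fibonacci identity (a² + b²)(c² + d²) = (ac − bd)² + (ad + bc)² = (ac + bd)² + (ad − bc)²:
  89 · 101 = 8989: from (5² + 8²)(1² + 10²), take (5·1 − 8·10, 5·10 + 8·1) = (5 − 80, 50 + 8) = (-75, 58); dropping signs (only squares matter) gives (75, 58); check 75² + 58² = 5625 + 3364 = 8989 ✓.
Step 4: Order so x ≤ y and verify: 58² + 75² = 3364 + 5625 = 8989 = n. ✓

n = 8989 = 58² + 75² (one valid representation with x ≤ y).


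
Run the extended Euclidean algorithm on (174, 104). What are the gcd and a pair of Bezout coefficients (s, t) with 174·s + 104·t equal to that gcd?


Euclidean algorithm on (174, 104) — divide until remainder is 0:
  174 = 1 · 104 + 70
  104 = 1 · 70 + 34
  70 = 2 · 34 + 2
  34 = 17 · 2 + 0
gcd(174, 104) = 2.
Track Bezout coefficients alongside the remainders: start with r₀ = 174 = a·1 + b·0 (s = 1, t = 0) and r₁ = 104 = a·0 + b·1 (s = 0, t = 1); each new remainder r_{k+1} = r_{k-1} − q_k·r_k inherits s_{k+1} = s_{k-1} − q_k·s_k, t_{k+1} = t_{k-1} − q_k·t_k, so r_k = a·s_k + b·t_k at every step:
  q = 1: r = 70, s = 1 − 1·0 = 1, t = 0 − 1·1 = -1  (check: 174·1 + 104·(-1) = 70)
  q = 1: r = 34, s = 0 − 1·1 = -1, t = 1 − 1·(-1) = 2  (check: 174·(-1) + 104·2 = 34)
  q = 2: r = 2, s = 1 − 2·(-1) = 3, t = -1 − 2·2 = -5  (check: 174·3 + 104·(-5) = 2)
The row with r = 2 (the gcd) gives the Bezout coefficients s = 3, t = -5.
Result: 174 · (3) + 104 · (-5) = 2.

gcd(174, 104) = 2; s = 3, t = -5 (check: 174·3 + 104·(-5) = 2).


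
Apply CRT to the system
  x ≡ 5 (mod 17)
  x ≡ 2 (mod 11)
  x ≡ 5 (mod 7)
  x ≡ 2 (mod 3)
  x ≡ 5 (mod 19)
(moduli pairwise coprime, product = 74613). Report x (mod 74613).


Product of moduli M = 17 · 11 · 7 · 3 · 19 = 74613.
Merge one congruence at a time:
  Start: x ≡ 5 (mod 17).
  Combine with x ≡ 2 (mod 11); new modulus lcm = 187.
    Write x = 5 + 17·t and substitute into x ≡ 2 (mod 11): 17·t ≡ 2 − 5 = -3 (mod 11).
    Reduce coefficients mod 11: 6·t ≡ 8 (mod 11).
    The inverse of 6 mod 11 is 2 (since 6·2 = 12 = 1·11 + 1), so t ≡ 2·8 = 16 ≡ 5 (mod 11).
    Then x = 5 + 17·5 = 90, valid modulo lcm(17, 11) = 187: x ≡ 90 (mod 187).
  Combine with x ≡ 5 (mod 7); new modulus lcm = 1309.
    Write x = 90 + 187·t and substitute into x ≡ 5 (mod 7): 187·t ≡ 5 − 90 = -85 (mod 7).
    Reduce coefficients mod 7: 5·t ≡ 6 (mod 7).
    The inverse of 5 mod 7 is 3 (since 5·3 = 15 = 2·7 + 1), so t ≡ 3·6 = 18 ≡ 4 (mod 7).
    Then x = 90 + 187·4 = 838, valid modulo lcm(187, 7) = 1309: x ≡ 838 (mod 1309).
  Combine with x ≡ 2 (mod 3); new modulus lcm = 3927.
    Write x = 838 + 1309·t and substitute into x ≡ 2 (mod 3): 1309·t ≡ 2 − 838 = -836 (mod 3).
    Reduce coefficients mod 3: 1·t ≡ 1 (mod 3).
    So t ≡ 1 (mod 3).
    Then x = 838 + 1309·1 = 2147, valid modulo lcm(1309, 3) = 3927: x ≡ 2147 (mod 3927).
  Combine with x ≡ 5 (mod 19); new modulus lcm = 74613.
    Write x = 2147 + 3927·t and substitute into x ≡ 5 (mod 19): 3927·t ≡ 5 − 2147 = -2142 (mod 19).
    Reduce coefficients mod 19: 13·t ≡ 5 (mod 19).
    The inverse of 13 mod 19 is 3 (since 13·3 = 39 = 2·19 + 1), so t ≡ 3·5 = 15 ≡ 15 (mod 19).
    Then x = 2147 + 3927·15 = 61052, valid modulo lcm(3927, 19) = 74613: x ≡ 61052 (mod 74613).
Verify against each original: 61052 mod 17 = 5, 61052 mod 11 = 2, 61052 mod 7 = 5, 61052 mod 3 = 2, 61052 mod 19 = 5.

x ≡ 61052 (mod 74613).


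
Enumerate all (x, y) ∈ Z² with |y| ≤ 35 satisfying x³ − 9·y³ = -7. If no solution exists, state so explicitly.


The equation is x³ - 9y³ = -7. For fixed y, x³ = 9·y³ − 7, so a solution requires the RHS to be a perfect cube.
Strategy: iterate y from -35 to 35, compute RHS = 9·y³ − 7, and check whether it is a (positive or negative) perfect cube.
Check small values of y:
  y = 0: RHS = -7 is not a perfect cube.
  y = 1: RHS = 2 is not a perfect cube.
  y = -1: RHS = -16 is not a perfect cube.
  y = 2: RHS = 65 is not a perfect cube.
  y = -2: RHS = -79 is not a perfect cube.
  y = 3: RHS = 236 is not a perfect cube.
  y = -3: RHS = -250 is not a perfect cube.
Continuing the search up to |y| = 35 finds no solutions either.
No (x, y) in the scanned range satisfies the equation.

No integer solutions with |y| ≤ 35.


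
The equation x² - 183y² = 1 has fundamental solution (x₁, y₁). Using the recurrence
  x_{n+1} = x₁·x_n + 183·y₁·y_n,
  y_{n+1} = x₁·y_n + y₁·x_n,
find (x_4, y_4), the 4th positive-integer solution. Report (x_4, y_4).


Step 1: Find the fundamental solution (x₁, y₁) of x² - 183y² = 1.
  Expand √183 as a continued fraction. a₀ = ⌊√183⌋ = 13; iterate m_{k+1} = d_k·a_k − m_k, d_{k+1} = (183 − m_{k+1}²)/d_k, a_{k+1} = ⌊(a₀ + m_{k+1})/d_{k+1}⌋ (starting m₀ = 0, d₀ = 1), with convergents p_k = a_k·p_{k-1} + p_{k-2}, q_k = a_k·q_{k-1} + q_{k-2} (p₋₁ = 1, q₋₁ = 0):
  k = 0: a₀ = 13; p₀/q₀ = 13/1; p₀² − 183·q₀² = 169 − 183 = -14.
  k = 1: m = 13, d = 14, a = ⌊(13 + 13)/14⌋ = 1; p/q = (1·13 + 1)/(1·1 + 0) = 14/1; p² − 183·q² = 196 − 183 = 13.
  k = 2: m = 1, d = 13, a = ⌊(13 + 1)/13⌋ = 1; p/q = (1·14 + 13)/(1·1 + 1) = 27/2; p² − 183·q² = 729 − 732 = -3.
  k = 3: m = 12, d = 3, a = ⌊(13 + 12)/3⌋ = 8; p/q = (8·27 + 14)/(8·2 + 1) = 230/17; p² − 183·q² = 52900 − 52887 = 13.
  k = 4: m = 12, d = 13, a = ⌊(13 + 12)/13⌋ = 1; p/q = (1·230 + 27)/(1·17 + 2) = 257/19; p² − 183·q² = 66049 − 66063 = -14.
  k = 5: m = 1, d = 14, a = ⌊(13 + 1)/14⌋ = 1; p/q = (1·257 + 230)/(1·19 + 17) = 487/36; p² − 183·q² = 237169 − 237168 = 1.
  The first convergent with p² − 183·q² = 1 gives the fundamental solution (x₁, y₁) = (487, 36).
Step 2: Apply the recurrence (x_{n+1}, y_{n+1}) = (x₁x_n + 183y₁y_n, x₁y_n + y₁x_n) repeatedly.
  From (x_1, y_1) = (487, 36): x_2 = 487·487 + 183·36·36 = 474337; y_2 = 487·36 + 36·487 = 35064.
  From (x_2, y_2) = (474337, 35064): x_3 = 487·474337 + 183·36·35064 = 462003751; y_3 = 487·35064 + 36·474337 = 34152300.
  From (x_3, y_3) = (462003751, 34152300): x_4 = 487·462003751 + 183·36·34152300 = 449991179137; y_4 = 487·34152300 + 36·462003751 = 33264305136.
Step 3: Verify x_4² - 183·y_4² = 202492061301107624064769 - 202492061301107624064768 = 1 (should be 1). ✓

(x_1, y_1) = (487, 36); (x_4, y_4) = (449991179137, 33264305136).


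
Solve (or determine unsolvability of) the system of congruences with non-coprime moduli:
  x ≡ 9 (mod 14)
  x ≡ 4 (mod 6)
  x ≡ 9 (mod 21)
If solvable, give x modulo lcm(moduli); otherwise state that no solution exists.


Moduli 14, 6, 21 are not pairwise coprime, so CRT works modulo lcm(m_i) when all pairwise compatibility conditions hold.
Pairwise compatibility: gcd(m_i, m_j) must divide a_i - a_j for every pair.
Merge one congruence at a time:
  Start: x ≡ 9 (mod 14).
  Combine with x ≡ 4 (mod 6): gcd(14, 6) = 2, and 4 - 9 = -5 is NOT divisible by 2.
    ⇒ system is inconsistent (no integer solution).

No solution (the system is inconsistent).


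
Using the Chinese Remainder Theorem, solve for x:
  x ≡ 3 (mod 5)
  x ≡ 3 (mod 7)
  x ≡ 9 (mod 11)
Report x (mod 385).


Moduli 5, 7, 11 are pairwise coprime; by CRT there is a unique solution modulo M = 5 · 7 · 11 = 385.
Solve pairwise, accumulating the modulus:
  Start with x ≡ 3 (mod 5).
  Combine with x ≡ 3 (mod 7): since gcd(5, 7) = 1, we get a unique residue mod 35.
    Write x = 3 + 5·t and substitute into x ≡ 3 (mod 7): 5·t ≡ 3 − 3 = 0 (mod 7).
    The inverse of 5 mod 7 is 3 (since 5·3 = 15 = 2·7 + 1), so t ≡ 3·0 = 0 ≡ 0 (mod 7).
    Then x = 3 + 5·0 = 3, valid modulo lcm(5, 7) = 35: x ≡ 3 (mod 35).
  Combine with x ≡ 9 (mod 11): since gcd(35, 11) = 1, we get a unique residue mod 385.
    Write x = 3 + 35·t and substitute into x ≡ 9 (mod 11): 35·t ≡ 9 − 3 = 6 (mod 11).
    Reduce coefficients mod 11: 2·t ≡ 6 (mod 11).
    The inverse of 2 mod 11 is 6 (since 2·6 = 12 = 1·11 + 1), so t ≡ 6·6 = 36 ≡ 3 (mod 11).
    Then x = 3 + 35·3 = 108, valid modulo lcm(35, 11) = 385: x ≡ 108 (mod 385).
Verify: 108 mod 5 = 3 ✓, 108 mod 7 = 3 ✓, 108 mod 11 = 9 ✓.

x ≡ 108 (mod 385).


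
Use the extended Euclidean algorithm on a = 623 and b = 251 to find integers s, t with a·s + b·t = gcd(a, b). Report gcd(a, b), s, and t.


Euclidean algorithm on (623, 251) — divide until remainder is 0:
  623 = 2 · 251 + 121
  251 = 2 · 121 + 9
  121 = 13 · 9 + 4
  9 = 2 · 4 + 1
  4 = 4 · 1 + 0
gcd(623, 251) = 1.
Track Bezout coefficients alongside the remainders: start with r₀ = 623 = a·1 + b·0 (s = 1, t = 0) and r₁ = 251 = a·0 + b·1 (s = 0, t = 1); each new remainder r_{k+1} = r_{k-1} − q_k·r_k inherits s_{k+1} = s_{k-1} − q_k·s_k, t_{k+1} = t_{k-1} − q_k·t_k, so r_k = a·s_k + b·t_k at every step:
  q = 2: r = 121, s = 1 − 2·0 = 1, t = 0 − 2·1 = -2  (check: 623·1 + 251·(-2) = 121)
  q = 2: r = 9, s = 0 − 2·1 = -2, t = 1 − 2·(-2) = 5  (check: 623·(-2) + 251·5 = 9)
  q = 13: r = 4, s = 1 − 13·(-2) = 27, t = -2 − 13·5 = -67  (check: 623·27 + 251·(-67) = 4)
  q = 2: r = 1, s = -2 − 2·27 = -56, t = 5 − 2·(-67) = 139  (check: 623·(-56) + 251·139 = 1)
The row with r = 1 (the gcd) gives the Bezout coefficients s = -56, t = 139.
Result: 623 · (-56) + 251 · (139) = 1.

gcd(623, 251) = 1; s = -56, t = 139 (check: 623·(-56) + 251·139 = 1).


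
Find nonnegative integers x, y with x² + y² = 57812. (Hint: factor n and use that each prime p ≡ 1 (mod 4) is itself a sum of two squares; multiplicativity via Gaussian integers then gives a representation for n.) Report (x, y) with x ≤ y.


Step 1: Factor n = 57812 = 2^2 · 97 · 149.
Step 2: Check the mod-4 condition on each prime factor: 2 = 2 (special); 97 ≡ 1 (mod 4), exponent 1; 149 ≡ 1 (mod 4), exponent 1.
All primes ≡ 3 (mod 4) appear to even exponent (or don't appear), so by the two-squares theorem n IS expressible as a sum of two squares.
Step 3: Build a representation. Group n = k² · m with k = 2 and m = 97 · 149 = 14453 (a product of primes ≡ 1 (mod 4)); a representation of m scales to one of n via (k·x)² + (k·y)² = k²(x² + y²). Each prime p ≡ 1 (mod 4) is itself a sum of two squares; find a² by testing p − a² for a perfect square:
  97: 97 − 1² = 96, 97 − 2² = 93, 97 − 3² = 88, 97 − 4² = 81 = 9² ⇒ 97 = 4² + 9².
  149: 149 − 1² = 148, 149 − 2² = 145, 149 − 3² = 140, 149 − 4² = 133, 149 − 5² = 124, 149 − 6² = 113, 149 − 7² = 100 = 10² ⇒ 149 = 7² + 10².
  Combine using the Brahmagupta–Fibonacci identity (a² + b²)(c² + d²) = (ac − bd)² + (ad + bc)² = (ac + bd)² + (ad − bc)²:
  97 · 149 = 14453: from (4² + 9²)(7² + 10²), take (4·7 − 9·10, 4·10 + 9·7) = (28 − 90, 40 + 63) = (-62, 103); dropping signs (only squares matter) gives (62, 103); check 62² + 103² = 3844 + 10609 = 14453 ✓.
  Scale by k = 2: (2·62, 2·103) = (124, 206).
Step 4: Order so x ≤ y and verify: 124² + 206² = 15376 + 42436 = 57812 = n. ✓

n = 57812 = 124² + 206² (one valid representation with x ≤ y).


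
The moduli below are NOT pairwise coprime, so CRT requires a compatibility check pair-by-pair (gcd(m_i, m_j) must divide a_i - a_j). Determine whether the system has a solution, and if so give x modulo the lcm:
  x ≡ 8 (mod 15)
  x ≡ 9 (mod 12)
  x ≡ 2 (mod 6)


Moduli 15, 12, 6 are not pairwise coprime, so CRT works modulo lcm(m_i) when all pairwise compatibility conditions hold.
Pairwise compatibility: gcd(m_i, m_j) must divide a_i - a_j for every pair.
Merge one congruence at a time:
  Start: x ≡ 8 (mod 15).
  Combine with x ≡ 9 (mod 12): gcd(15, 12) = 3, and 9 - 8 = 1 is NOT divisible by 3.
    ⇒ system is inconsistent (no integer solution).

No solution (the system is inconsistent).


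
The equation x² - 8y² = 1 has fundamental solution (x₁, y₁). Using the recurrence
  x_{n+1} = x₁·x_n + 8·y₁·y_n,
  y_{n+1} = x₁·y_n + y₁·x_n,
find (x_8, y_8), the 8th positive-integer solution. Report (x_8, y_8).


Step 1: Find the fundamental solution (x₁, y₁) of x² - 8y² = 1.
  Expand √8 as a continued fraction. a₀ = ⌊√8⌋ = 2; iterate m_{k+1} = d_k·a_k − m_k, d_{k+1} = (8 − m_{k+1}²)/d_k, a_{k+1} = ⌊(a₀ + m_{k+1})/d_{k+1}⌋ (starting m₀ = 0, d₀ = 1), with convergents p_k = a_k·p_{k-1} + p_{k-2}, q_k = a_k·q_{k-1} + q_{k-2} (p₋₁ = 1, q₋₁ = 0):
  k = 0: a₀ = 2; p₀/q₀ = 2/1; p₀² − 8·q₀² = 4 − 8 = -4.
  k = 1: m = 2, d = 4, a = ⌊(2 + 2)/4⌋ = 1; p/q = (1·2 + 1)/(1·1 + 0) = 3/1; p² − 8·q² = 9 − 8 = 1.
  The first convergent with p² − 8·q² = 1 gives the fundamental solution (x₁, y₁) = (3, 1).
Step 2: Apply the recurrence (x_{n+1}, y_{n+1}) = (x₁x_n + 8y₁y_n, x₁y_n + y₁x_n) repeatedly.
  From (x_1, y_1) = (3, 1): x_2 = 3·3 + 8·1·1 = 17; y_2 = 3·1 + 1·3 = 6.
  From (x_2, y_2) = (17, 6): x_3 = 3·17 + 8·1·6 = 99; y_3 = 3·6 + 1·17 = 35.
  From (x_3, y_3) = (99, 35): x_4 = 3·99 + 8·1·35 = 577; y_4 = 3·35 + 1·99 = 204.
  From (x_4, y_4) = (577, 204): x_5 = 3·577 + 8·1·204 = 3363; y_5 = 3·204 + 1·577 = 1189.
  From (x_5, y_5) = (3363, 1189): x_6 = 3·3363 + 8·1·1189 = 19601; y_6 = 3·1189 + 1·3363 = 6930.
  From (x_6, y_6) = (19601, 6930): x_7 = 3·19601 + 8·1·6930 = 114243; y_7 = 3·6930 + 1·19601 = 40391.
  From (x_7, y_7) = (114243, 40391): x_8 = 3·114243 + 8·1·40391 = 665857; y_8 = 3·40391 + 1·114243 = 235416.
Step 3: Verify x_8² - 8·y_8² = 443365544449 - 443365544448 = 1 (should be 1). ✓

(x_1, y_1) = (3, 1); (x_8, y_8) = (665857, 235416).


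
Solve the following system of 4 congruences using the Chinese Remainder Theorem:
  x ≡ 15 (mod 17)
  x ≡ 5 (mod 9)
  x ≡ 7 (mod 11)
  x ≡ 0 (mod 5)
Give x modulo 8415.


Product of moduli M = 17 · 9 · 11 · 5 = 8415.
Merge one congruence at a time:
  Start: x ≡ 15 (mod 17).
  Combine with x ≡ 5 (mod 9); new modulus lcm = 153.
    Write x = 15 + 17·t and substitute into x ≡ 5 (mod 9): 17·t ≡ 5 − 15 = -10 (mod 9).
    Reduce coefficients mod 9: 8·t ≡ 8 (mod 9).
    The inverse of 8 mod 9 is 8 (since 8·8 = 64 = 7·9 + 1), so t ≡ 8·8 = 64 ≡ 1 (mod 9).
    Then x = 15 + 17·1 = 32, valid modulo lcm(17, 9) = 153: x ≡ 32 (mod 153).
  Combine with x ≡ 7 (mod 11); new modulus lcm = 1683.
    Write x = 32 + 153·t and substitute into x ≡ 7 (mod 11): 153·t ≡ 7 − 32 = -25 (mod 11).
    Reduce coefficients mod 11: 10·t ≡ 8 (mod 11).
    The inverse of 10 mod 11 is 10 (since 10·10 = 100 = 9·11 + 1), so t ≡ 10·8 = 80 ≡ 3 (mod 11).
    Then x = 32 + 153·3 = 491, valid modulo lcm(153, 11) = 1683: x ≡ 491 (mod 1683).
  Combine with x ≡ 0 (mod 5); new modulus lcm = 8415.
    Write x = 491 + 1683·t and substitute into x ≡ 0 (mod 5): 1683·t ≡ 0 − 491 = -491 (mod 5).
    Reduce coefficients mod 5: 3·t ≡ 4 (mod 5).
    The inverse of 3 mod 5 is 2 (since 3·2 = 6 = 1·5 + 1), so t ≡ 2·4 = 8 ≡ 3 (mod 5).
    Then x = 491 + 1683·3 = 5540, valid modulo lcm(1683, 5) = 8415: x ≡ 5540 (mod 8415).
Verify against each original: 5540 mod 17 = 15, 5540 mod 9 = 5, 5540 mod 11 = 7, 5540 mod 5 = 0.

x ≡ 5540 (mod 8415).
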